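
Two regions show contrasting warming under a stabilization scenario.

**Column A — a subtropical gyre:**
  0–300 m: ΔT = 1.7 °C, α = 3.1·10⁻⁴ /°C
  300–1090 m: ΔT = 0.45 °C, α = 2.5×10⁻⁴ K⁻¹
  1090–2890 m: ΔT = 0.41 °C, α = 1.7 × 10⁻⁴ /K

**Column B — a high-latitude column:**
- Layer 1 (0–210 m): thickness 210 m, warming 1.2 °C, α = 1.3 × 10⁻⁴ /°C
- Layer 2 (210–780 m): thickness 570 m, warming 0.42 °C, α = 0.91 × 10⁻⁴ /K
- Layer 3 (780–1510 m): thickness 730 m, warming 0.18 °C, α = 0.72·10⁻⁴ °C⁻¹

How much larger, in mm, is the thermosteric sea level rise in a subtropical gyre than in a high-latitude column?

A 300 × 1.7 × 3.1×10⁻⁴ = 0.15810 m
A 300–1090 m: 790 × 0.45 × 2.5×10⁻⁴ = 0.088875 m
A 1800 × 1.7×10⁻⁴ × 0.41 = 0.12546 m
A total: 0.372435 m
B 0–210 m: 1.2 × 210 × 1.3×10⁻⁴ = 0.03276 m
B Layer 2: 0.42 × 570 × 0.91×10⁻⁴ = 0.0217854 m
B 730 × 0.72×10⁻⁴ × 0.18 = 0.0094608 m
B total: 0.0640062 m
Difference: 0.372435 − 0.0640062 = 0.3084288 m

308 mm larger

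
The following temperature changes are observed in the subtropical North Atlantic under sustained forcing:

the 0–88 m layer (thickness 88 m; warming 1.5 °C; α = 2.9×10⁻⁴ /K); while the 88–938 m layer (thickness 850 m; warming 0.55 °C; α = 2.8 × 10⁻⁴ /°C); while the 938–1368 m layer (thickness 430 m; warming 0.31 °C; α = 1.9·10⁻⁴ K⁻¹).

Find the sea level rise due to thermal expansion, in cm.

Layer 1: 1.5 × 2.9×10⁻⁴ × 88 = 0.03828 m
2.8×10⁻⁴ × 0.55 × 850 = 0.13090 m
Layer 3: 0.31 × 430 × 1.9×10⁻⁴ = 0.025327 m
Δh = 0.03828 + 0.13090 + 0.025327 = 0.194507 m

about 19.5 cm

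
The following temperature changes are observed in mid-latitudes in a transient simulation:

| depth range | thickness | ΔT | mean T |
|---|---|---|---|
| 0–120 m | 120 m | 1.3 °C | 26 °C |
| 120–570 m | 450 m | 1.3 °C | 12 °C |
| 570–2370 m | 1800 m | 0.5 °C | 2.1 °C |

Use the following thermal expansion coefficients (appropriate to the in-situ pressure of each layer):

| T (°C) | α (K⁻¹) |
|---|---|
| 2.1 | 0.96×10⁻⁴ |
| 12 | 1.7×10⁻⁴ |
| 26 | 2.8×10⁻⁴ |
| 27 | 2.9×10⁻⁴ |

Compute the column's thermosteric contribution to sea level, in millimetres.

230 mm of thermosteric rise

Layer 1 at 26 °C → α = 2.8×10⁻⁴ K⁻¹
Layer 2 at 12 °C → α = 1.7×10⁻⁴ K⁻¹
Layer 3 at 2.1 °C → α = 0.96×10⁻⁴ K⁻¹
120 × 2.8×10⁻⁴ × 1.3 = 0.04368 m
450 × 1.7×10⁻⁴ × 1.3 = 0.09945 m
0.5 × 0.96×10⁻⁴ × 1800 = 0.08640 m
Δh = 0.04368 + 0.09945 + 0.08640 = 0.22953 m ≈ 230 mm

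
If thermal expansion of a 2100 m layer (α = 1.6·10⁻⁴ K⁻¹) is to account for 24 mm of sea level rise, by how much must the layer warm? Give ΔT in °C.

0.071 °C

ΔT = Δh/(αH) = 0.024 / (1.6×10⁻⁴ × 2100) ≈ 0.07143 °C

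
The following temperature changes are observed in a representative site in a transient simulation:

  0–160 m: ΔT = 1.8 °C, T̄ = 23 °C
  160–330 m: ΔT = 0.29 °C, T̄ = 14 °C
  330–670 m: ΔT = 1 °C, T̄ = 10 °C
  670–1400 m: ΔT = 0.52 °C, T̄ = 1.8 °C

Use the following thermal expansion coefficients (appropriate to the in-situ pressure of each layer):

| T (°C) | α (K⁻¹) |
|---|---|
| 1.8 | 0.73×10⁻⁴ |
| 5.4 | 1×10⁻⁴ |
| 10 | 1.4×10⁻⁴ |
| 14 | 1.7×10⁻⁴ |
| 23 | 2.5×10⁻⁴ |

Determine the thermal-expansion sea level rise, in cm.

15.6 cm

Layer 1 at 23 °C → α = 2.5×10⁻⁴ K⁻¹
Layer 2 at 14 °C → α = 1.7×10⁻⁴ K⁻¹
Layer 3 at 10 °C → α = 1.4×10⁻⁴ K⁻¹
Layer 4 at 1.8 °C → α = 0.73×10⁻⁴ K⁻¹
2.5×10⁻⁴ × 1.8 × 160 = 0.07200 m
Layer 2: 170 × 1.7×10⁻⁴ × 0.29 = 0.008381 m
Layer 3: 1.4×10⁻⁴ × 340 × 1 = 0.04760 m
0.73×10⁻⁴ × 730 × 0.52 = 0.0277108 m
Δh = 0.07200 + 0.008381 + 0.04760 + 0.0277108 = 0.1556918 m ≈ 15.6 cm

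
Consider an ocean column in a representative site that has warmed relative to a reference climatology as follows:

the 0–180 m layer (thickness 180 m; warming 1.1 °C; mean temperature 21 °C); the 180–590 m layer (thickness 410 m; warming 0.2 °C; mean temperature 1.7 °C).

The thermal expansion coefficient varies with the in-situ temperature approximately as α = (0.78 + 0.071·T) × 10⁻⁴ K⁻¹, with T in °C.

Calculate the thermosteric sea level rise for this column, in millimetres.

Layer 1: α = (0.78 + 0.071×21)×10⁻⁴ = 2.271×10⁻⁴ K⁻¹
Layer 2: α = (0.78 + 0.071×1.7)×10⁻⁴ = 0.9007×10⁻⁴ K⁻¹
Layer 1: 1.1 × 2.271×10⁻⁴ × 180 = 0.0449658 m
180–590 m: 410 × 0.9007×10⁻⁴ × 0.2 = 0.00738574 m
Δh = 0.0449658 + 0.00738574 = 0.05235154 m

52.4 mm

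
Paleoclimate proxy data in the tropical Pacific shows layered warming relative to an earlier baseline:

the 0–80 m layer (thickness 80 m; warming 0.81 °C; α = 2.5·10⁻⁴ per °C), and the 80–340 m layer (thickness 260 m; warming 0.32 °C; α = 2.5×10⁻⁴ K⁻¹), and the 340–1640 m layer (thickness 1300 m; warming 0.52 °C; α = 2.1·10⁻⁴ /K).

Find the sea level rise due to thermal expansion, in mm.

Layer 1: 2.5×10⁻⁴ × 0.81 × 80 = 0.01620 m
2.5×10⁻⁴ × 0.32 × 260 = 0.02080 m
2.1×10⁻⁴ × 0.52 × 1300 = 0.14196 m
Δh = 0.01620 + 0.02080 + 0.14196 = 0.17896 m ≈ 179 mm

Δh = 179 mm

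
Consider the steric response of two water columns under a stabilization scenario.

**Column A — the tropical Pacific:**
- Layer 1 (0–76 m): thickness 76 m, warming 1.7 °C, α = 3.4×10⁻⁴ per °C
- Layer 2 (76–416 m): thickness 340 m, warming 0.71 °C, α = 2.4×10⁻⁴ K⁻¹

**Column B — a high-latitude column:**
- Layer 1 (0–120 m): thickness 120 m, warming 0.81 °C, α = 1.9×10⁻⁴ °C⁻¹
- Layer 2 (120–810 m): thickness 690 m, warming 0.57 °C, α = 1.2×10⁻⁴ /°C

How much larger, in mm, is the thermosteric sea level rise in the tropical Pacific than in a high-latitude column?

A Layer 1: 3.4×10⁻⁴ × 1.7 × 76 = 0.043928 m
A Layer 2: 2.4×10⁻⁴ × 0.71 × 340 = 0.057936 m
A total: 0.101864 m
B 1.9×10⁻⁴ × 0.81 × 120 = 0.018468 m
B 120–810 m: 0.57 × 690 × 1.2×10⁻⁴ = 0.047196 m
B total: 0.065664 m
Difference: 0.101864 − 0.065664 = 0.03620 m

36.2 mm larger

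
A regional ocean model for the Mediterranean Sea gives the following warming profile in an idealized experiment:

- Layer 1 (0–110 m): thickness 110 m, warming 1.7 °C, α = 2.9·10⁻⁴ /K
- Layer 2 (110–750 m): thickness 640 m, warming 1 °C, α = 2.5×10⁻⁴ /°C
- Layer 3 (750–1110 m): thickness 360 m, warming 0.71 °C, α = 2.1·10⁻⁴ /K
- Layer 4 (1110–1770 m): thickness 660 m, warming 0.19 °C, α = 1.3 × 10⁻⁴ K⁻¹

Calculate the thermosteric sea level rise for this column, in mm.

284 mm of thermosteric rise

Layer 1: 2.9×10⁻⁴ × 1.7 × 110 = 0.05423 m
110–750 m: 1 × 640 × 2.5×10⁻⁴ = 0.16000 m
0.71 × 360 × 2.1×10⁻⁴ = 0.053676 m
Layer 4: 1.3×10⁻⁴ × 0.19 × 660 = 0.016302 m
Δh = 0.05423 + 0.16000 + 0.053676 + 0.016302 = 0.284208 m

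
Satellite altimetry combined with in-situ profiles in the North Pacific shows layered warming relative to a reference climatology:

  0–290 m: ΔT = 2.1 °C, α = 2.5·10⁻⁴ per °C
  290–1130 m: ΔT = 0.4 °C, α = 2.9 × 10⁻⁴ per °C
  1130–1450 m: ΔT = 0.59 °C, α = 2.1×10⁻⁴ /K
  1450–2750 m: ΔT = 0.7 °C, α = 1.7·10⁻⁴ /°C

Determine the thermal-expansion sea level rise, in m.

about 0.444 m

290 × 2.5×10⁻⁴ × 2.1 = 0.15225 m
Layer 2: 2.9×10⁻⁴ × 840 × 0.4 = 0.09744 m
1130–1450 m: 320 × 0.59 × 2.1×10⁻⁴ = 0.039648 m
1450–2750 m: 1300 × 1.7×10⁻⁴ × 0.7 = 0.15470 m
Δh = 0.15225 + 0.09744 + 0.039648 + 0.15470 = 0.444038 m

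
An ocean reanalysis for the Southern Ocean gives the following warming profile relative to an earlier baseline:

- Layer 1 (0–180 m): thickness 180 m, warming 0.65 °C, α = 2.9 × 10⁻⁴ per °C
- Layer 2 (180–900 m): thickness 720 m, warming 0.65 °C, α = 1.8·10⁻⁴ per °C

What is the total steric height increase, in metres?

Layer 1: 2.9×10⁻⁴ × 180 × 0.65 = 0.03393 m
180–900 m: 0.65 × 720 × 1.8×10⁻⁴ = 0.08424 m
Δh = 0.03393 + 0.08424 = 0.11817 m

0.118 m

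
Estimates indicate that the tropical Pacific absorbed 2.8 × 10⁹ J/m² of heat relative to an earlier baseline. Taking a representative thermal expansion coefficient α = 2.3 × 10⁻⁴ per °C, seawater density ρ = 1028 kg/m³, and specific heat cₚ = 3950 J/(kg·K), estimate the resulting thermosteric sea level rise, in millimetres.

Δh = αQ/(ρcₚ) = 2.3×10⁻⁴ × 2.8×10⁹ / (1028 × 3950) ≈ 0.15860 m

160 mm of thermosteric rise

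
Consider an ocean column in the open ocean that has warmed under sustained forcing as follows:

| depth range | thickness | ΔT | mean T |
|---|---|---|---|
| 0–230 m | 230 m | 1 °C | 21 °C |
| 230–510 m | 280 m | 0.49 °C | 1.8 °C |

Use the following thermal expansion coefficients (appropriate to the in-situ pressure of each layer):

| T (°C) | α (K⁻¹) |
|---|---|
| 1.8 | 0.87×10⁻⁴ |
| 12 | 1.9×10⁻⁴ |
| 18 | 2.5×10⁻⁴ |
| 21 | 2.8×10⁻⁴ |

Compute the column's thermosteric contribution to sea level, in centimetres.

Δh = 7.6 cm

Layer 1 at 21 °C → α = 2.8×10⁻⁴ K⁻¹
Layer 2 at 1.8 °C → α = 0.87×10⁻⁴ K⁻¹
2.8×10⁻⁴ × 1 × 230 = 0.06440 m
230–510 m: 280 × 0.87×10⁻⁴ × 0.49 = 0.0119364 m
Δh = 0.06440 + 0.0119364 = 0.0763364 m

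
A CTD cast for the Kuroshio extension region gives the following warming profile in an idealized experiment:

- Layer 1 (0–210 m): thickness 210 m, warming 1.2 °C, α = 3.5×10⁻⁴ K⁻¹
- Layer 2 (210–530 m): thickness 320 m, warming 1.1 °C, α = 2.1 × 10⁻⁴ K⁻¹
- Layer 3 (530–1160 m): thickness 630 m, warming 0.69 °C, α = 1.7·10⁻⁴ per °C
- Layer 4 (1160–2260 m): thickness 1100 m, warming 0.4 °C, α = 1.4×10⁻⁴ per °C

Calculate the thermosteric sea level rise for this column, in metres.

Layer 1: 3.5×10⁻⁴ × 1.2 × 210 = 0.08820 m
2.1×10⁻⁴ × 320 × 1.1 = 0.07392 m
Layer 3: 0.69 × 630 × 1.7×10⁻⁴ = 0.073899 m
1.4×10⁻⁴ × 1100 × 0.4 = 0.06160 m
Δh = 0.08820 + 0.07392 + 0.073899 + 0.06160 = 0.297619 m

0.30 m of thermosteric rise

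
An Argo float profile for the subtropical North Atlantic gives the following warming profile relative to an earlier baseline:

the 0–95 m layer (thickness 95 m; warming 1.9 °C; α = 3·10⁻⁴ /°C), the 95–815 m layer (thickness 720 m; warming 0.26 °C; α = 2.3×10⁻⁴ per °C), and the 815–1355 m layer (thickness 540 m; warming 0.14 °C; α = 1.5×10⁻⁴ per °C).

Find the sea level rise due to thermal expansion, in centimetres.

Δh = 11 cm

0–95 m: 95 × 3×10⁻⁴ × 1.9 = 0.05415 m
Layer 2: 2.3×10⁻⁴ × 720 × 0.26 = 0.043056 m
1.5×10⁻⁴ × 540 × 0.14 = 0.01134 m
Δh = 0.05415 + 0.043056 + 0.01134 = 0.108546 m ≈ 11 cm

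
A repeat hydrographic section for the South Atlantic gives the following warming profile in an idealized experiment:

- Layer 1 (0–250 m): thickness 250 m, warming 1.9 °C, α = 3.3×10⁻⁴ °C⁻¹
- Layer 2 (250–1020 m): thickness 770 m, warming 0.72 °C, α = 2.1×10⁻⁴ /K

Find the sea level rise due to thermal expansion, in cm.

0–250 m: 1.9 × 3.3×10⁻⁴ × 250 = 0.15675 m
Layer 2: 0.72 × 770 × 2.1×10⁻⁴ = 0.116424 m
Δh = 0.15675 + 0.116424 = 0.273174 m

Δh ≈ 27.3 cm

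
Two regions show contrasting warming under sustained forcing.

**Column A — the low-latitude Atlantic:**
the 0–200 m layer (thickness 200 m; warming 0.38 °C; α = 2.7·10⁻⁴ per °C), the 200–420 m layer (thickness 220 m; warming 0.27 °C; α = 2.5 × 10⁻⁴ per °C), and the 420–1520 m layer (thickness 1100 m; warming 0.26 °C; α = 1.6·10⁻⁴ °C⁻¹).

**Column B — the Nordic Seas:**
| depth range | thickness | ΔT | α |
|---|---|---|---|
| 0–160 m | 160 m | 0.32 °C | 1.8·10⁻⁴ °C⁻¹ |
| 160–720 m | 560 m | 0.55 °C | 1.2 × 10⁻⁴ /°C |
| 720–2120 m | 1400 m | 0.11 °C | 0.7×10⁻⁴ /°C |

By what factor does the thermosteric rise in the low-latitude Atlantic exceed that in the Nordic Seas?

1.4

A 0–200 m: 200 × 2.7×10⁻⁴ × 0.38 = 0.02052 m
A Layer 2: 220 × 2.5×10⁻⁴ × 0.27 = 0.01485 m
A 420–1520 m: 1100 × 1.6×10⁻⁴ × 0.26 = 0.04576 m
A total: 0.08113 m
B 160 × 1.8×10⁻⁴ × 0.32 = 0.009216 m
B 560 × 0.55 × 1.2×10⁻⁴ = 0.03696 m
B 720–2120 m: 1400 × 0.7×10⁻⁴ × 0.11 = 0.01078 m
B total: 0.056956 m
Ratio: 0.08113 / 0.056956 ≈ 1.424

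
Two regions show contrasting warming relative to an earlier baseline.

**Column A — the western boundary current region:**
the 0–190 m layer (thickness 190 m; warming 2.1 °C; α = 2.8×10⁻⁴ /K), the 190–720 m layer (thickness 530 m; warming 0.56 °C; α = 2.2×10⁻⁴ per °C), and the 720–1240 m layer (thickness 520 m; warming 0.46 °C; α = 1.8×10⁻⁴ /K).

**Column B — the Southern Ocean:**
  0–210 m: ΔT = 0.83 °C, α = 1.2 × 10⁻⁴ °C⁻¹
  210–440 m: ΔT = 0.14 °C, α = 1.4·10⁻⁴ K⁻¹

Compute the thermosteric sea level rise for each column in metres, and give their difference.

A Layer 1: 190 × 2.8×10⁻⁴ × 2.1 = 0.11172 m
A Layer 2: 2.2×10⁻⁴ × 530 × 0.56 = 0.065296 m
A Layer 3: 0.46 × 1.8×10⁻⁴ × 520 = 0.043056 m
A total: 0.220072 m
B 0–210 m: 1.2×10⁻⁴ × 0.83 × 210 = 0.020916 m
B 210–440 m: 1.4×10⁻⁴ × 230 × 0.14 = 0.004508 m
B total: 0.025424 m
Difference: 0.220072 − 0.025424 = 0.194648 m

Δh_A ≈ 0.22 m, Δh_B ≈ 0.025 m; difference ≈ 0.19 m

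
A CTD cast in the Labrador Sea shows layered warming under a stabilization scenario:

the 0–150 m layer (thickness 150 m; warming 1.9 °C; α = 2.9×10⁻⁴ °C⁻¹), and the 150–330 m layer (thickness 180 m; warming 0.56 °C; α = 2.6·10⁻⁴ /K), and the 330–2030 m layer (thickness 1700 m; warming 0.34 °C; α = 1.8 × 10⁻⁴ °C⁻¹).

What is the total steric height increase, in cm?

Δh ≈ 21.3 cm

0–150 m: 2.9×10⁻⁴ × 150 × 1.9 = 0.08265 m
150–330 m: 2.6×10⁻⁴ × 0.56 × 180 = 0.026208 m
330–2030 m: 1700 × 1.8×10⁻⁴ × 0.34 = 0.10404 m
Δh = 0.08265 + 0.026208 + 0.10404 = 0.212898 m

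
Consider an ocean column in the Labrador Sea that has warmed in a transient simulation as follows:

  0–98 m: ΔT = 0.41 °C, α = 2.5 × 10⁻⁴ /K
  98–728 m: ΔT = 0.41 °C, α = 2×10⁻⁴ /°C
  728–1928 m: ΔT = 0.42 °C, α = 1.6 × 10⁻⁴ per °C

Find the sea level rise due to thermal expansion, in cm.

14.2 cm

0–98 m: 0.41 × 2.5×10⁻⁴ × 98 = 0.010045 m
98–728 m: 0.41 × 2×10⁻⁴ × 630 = 0.05166 m
728–1928 m: 0.42 × 1.6×10⁻⁴ × 1200 = 0.08064 m
Δh = 0.010045 + 0.05166 + 0.08064 = 0.142345 m ≈ 14.2 cm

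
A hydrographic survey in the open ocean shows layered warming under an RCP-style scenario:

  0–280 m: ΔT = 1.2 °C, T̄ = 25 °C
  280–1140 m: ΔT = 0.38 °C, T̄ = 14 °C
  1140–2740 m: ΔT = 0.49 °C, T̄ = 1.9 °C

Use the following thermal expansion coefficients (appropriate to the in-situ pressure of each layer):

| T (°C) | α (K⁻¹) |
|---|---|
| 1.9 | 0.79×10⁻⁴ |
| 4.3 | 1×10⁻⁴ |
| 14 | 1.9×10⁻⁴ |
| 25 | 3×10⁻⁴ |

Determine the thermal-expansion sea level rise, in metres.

Layer 1 at 25 °C → α = 3×10⁻⁴ K⁻¹
Layer 2 at 14 °C → α = 1.9×10⁻⁴ K⁻¹
Layer 3 at 1.9 °C → α = 0.79×10⁻⁴ K⁻¹
0–280 m: 280 × 3×10⁻⁴ × 1.2 = 0.10080 m
280–1140 m: 1.9×10⁻⁴ × 0.38 × 860 = 0.062092 m
Layer 3: 0.79×10⁻⁴ × 1600 × 0.49 = 0.061936 m
Δh = 0.10080 + 0.062092 + 0.061936 = 0.224828 m

Δh = 0.225 m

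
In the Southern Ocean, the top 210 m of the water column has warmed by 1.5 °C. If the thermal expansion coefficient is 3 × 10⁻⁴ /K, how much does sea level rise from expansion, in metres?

Δh = αΔT·H = 3×10⁻⁴ × 1.5 × 210 = 0.09450 m

0.0945 m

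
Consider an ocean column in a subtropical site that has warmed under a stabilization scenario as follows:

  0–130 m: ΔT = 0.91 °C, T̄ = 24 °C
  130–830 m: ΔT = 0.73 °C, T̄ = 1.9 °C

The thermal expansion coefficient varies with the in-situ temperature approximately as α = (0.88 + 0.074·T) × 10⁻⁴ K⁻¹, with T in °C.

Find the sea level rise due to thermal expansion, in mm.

Δh ≈ 83.6 mm

Layer 1: α = (0.88 + 0.074×24)×10⁻⁴ = 2.656×10⁻⁴ K⁻¹
Layer 2: α = (0.88 + 0.074×1.9)×10⁻⁴ = 1.0206×10⁻⁴ K⁻¹
2.656×10⁻⁴ × 0.91 × 130 = 0.03142048 m
130–830 m: 700 × 0.73 × 1.0206×10⁻⁴ = 0.05215266 m
Δh = 0.03142048 + 0.05215266 = 0.08357314 m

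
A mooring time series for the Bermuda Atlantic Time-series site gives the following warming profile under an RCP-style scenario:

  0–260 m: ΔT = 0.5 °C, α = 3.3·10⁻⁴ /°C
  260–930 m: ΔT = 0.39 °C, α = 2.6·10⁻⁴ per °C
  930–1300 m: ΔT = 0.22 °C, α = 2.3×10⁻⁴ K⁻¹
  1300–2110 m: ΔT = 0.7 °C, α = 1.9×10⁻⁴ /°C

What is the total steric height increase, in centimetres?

23.7 cm

Layer 1: 3.3×10⁻⁴ × 260 × 0.5 = 0.04290 m
2.6×10⁻⁴ × 670 × 0.39 = 0.067938 m
930–1300 m: 370 × 2.3×10⁻⁴ × 0.22 = 0.018722 m
Layer 4: 0.7 × 810 × 1.9×10⁻⁴ = 0.10773 m
Δh = 0.04290 + 0.067938 + 0.018722 + 0.10773 = 0.23729 m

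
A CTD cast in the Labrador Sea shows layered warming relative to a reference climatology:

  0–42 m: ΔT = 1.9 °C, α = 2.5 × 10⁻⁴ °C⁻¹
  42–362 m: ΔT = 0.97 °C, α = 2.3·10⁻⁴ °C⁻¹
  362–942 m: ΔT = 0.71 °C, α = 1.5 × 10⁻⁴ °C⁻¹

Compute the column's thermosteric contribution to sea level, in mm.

Layer 1: 42 × 1.9 × 2.5×10⁻⁴ = 0.01995 m
320 × 0.97 × 2.3×10⁻⁴ = 0.071392 m
Layer 3: 0.71 × 1.5×10⁻⁴ × 580 = 0.06177 m
Δh = 0.01995 + 0.071392 + 0.06177 = 0.153112 m

Δh = 150 mm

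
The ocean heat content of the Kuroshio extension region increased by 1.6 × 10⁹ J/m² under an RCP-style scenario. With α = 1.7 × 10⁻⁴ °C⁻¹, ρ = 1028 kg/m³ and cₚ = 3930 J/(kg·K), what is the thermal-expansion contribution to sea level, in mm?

Δh = 67 mm

Δh = αQ/(ρcₚ) = 1.7×10⁻⁴ × 1.6×10⁹ / (1028 × 3930) ≈ 0.067326 m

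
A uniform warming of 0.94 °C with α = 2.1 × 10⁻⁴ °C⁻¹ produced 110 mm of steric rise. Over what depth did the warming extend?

557 m

H = Δh/(αΔT) = 0.11 / (2.1×10⁻⁴ × 0.94) ≈ 557.2 m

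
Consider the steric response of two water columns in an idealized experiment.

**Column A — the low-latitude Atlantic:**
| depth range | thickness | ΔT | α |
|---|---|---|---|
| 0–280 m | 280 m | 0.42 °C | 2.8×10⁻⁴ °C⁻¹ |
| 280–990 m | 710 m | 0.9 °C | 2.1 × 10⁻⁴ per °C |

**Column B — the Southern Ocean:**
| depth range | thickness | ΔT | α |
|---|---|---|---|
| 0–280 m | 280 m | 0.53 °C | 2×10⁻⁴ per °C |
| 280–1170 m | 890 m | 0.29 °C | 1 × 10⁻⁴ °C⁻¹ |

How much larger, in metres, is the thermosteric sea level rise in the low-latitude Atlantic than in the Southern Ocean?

A 0–280 m: 0.42 × 2.8×10⁻⁴ × 280 = 0.032928 m
A Layer 2: 710 × 0.9 × 2.1×10⁻⁴ = 0.13419 m
A total: 0.167118 m
B 0–280 m: 280 × 2×10⁻⁴ × 0.53 = 0.02968 m
B 890 × 1×10⁻⁴ × 0.29 = 0.02581 m
B total: 0.05549 m
Difference: 0.167118 − 0.05549 = 0.111628 m

0.112 m larger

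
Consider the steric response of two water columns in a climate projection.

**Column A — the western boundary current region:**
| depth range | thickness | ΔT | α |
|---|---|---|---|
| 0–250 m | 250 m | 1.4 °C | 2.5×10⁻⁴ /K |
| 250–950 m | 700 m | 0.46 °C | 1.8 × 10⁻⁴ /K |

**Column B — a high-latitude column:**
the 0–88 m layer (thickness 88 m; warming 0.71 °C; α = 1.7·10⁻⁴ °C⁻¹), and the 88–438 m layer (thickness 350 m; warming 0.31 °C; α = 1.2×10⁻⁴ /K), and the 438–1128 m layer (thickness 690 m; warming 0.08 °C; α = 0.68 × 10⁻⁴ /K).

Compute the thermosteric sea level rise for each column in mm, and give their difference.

Δh_A ≈ 145 mm, Δh_B ≈ 27.4 mm; difference ≈ 118 mm

A 0–250 m: 250 × 1.4 × 2.5×10⁻⁴ = 0.08750 m
A 1.8×10⁻⁴ × 0.46 × 700 = 0.05796 m
A total: 0.14546 m
B 0–88 m: 0.71 × 88 × 1.7×10⁻⁴ = 0.0106216 m
B Layer 2: 1.2×10⁻⁴ × 0.31 × 350 = 0.01302 m
B 438–1128 m: 0.68×10⁻⁴ × 0.08 × 690 = 0.0037536 m
B total: 0.0273952 m
Difference: 0.14546 − 0.0273952 = 0.1180648 m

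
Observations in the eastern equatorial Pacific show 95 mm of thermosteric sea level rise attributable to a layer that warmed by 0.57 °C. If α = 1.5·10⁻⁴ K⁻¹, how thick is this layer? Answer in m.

about 1110 m

H = Δh/(αΔT) = 0.095 / (1.5×10⁻⁴ × 0.57) ≈ 1111 m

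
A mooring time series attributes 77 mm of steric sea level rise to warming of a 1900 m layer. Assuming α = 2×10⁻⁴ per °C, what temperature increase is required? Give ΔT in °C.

0.203 °C

ΔT = Δh/(αH) = 0.077 / (2×10⁻⁴ × 1900) ≈ 0.2026 °C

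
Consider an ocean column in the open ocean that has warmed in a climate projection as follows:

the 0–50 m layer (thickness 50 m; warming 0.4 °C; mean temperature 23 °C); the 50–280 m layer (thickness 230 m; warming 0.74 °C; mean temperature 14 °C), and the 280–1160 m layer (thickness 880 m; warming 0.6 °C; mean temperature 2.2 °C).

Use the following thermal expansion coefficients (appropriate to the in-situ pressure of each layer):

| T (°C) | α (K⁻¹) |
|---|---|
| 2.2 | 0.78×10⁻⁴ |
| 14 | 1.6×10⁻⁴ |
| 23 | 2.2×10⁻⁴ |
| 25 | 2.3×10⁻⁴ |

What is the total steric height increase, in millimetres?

Layer 1 at 23 °C → α = 2.2×10⁻⁴ K⁻¹
Layer 2 at 14 °C → α = 1.6×10⁻⁴ K⁻¹
Layer 3 at 2.2 °C → α = 0.78×10⁻⁴ K⁻¹
0–50 m: 0.4 × 2.2×10⁻⁴ × 50 = 0.00440 m
50–280 m: 230 × 0.74 × 1.6×10⁻⁴ = 0.027232 m
0.78×10⁻⁴ × 0.6 × 880 = 0.041184 m
Δh = 0.00440 + 0.027232 + 0.041184 = 0.072816 m

Δh = 72.8 mm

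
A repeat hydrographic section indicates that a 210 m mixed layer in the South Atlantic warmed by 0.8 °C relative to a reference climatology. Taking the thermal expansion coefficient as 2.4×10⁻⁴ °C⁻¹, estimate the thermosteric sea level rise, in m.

0.0403 m of thermosteric rise

Δh = αΔT·H = 2.4×10⁻⁴ × 0.8 × 210 = 0.04032 m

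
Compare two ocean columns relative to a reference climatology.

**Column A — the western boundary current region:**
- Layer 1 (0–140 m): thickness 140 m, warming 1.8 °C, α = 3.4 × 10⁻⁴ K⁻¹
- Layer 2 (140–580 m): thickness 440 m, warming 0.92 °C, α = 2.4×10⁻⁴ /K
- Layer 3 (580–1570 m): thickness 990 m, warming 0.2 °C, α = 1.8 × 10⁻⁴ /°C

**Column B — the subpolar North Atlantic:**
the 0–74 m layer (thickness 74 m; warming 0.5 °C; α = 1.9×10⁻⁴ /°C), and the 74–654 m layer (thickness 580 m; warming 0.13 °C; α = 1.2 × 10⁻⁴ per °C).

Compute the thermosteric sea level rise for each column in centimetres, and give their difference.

Δh_A ≈ 21.8 cm, Δh_B ≈ 1.61 cm; difference ≈ 20.2 cm

A Layer 1: 140 × 3.4×10⁻⁴ × 1.8 = 0.08568 m
A 140–580 m: 0.92 × 440 × 2.4×10⁻⁴ = 0.097152 m
A Layer 3: 1.8×10⁻⁴ × 0.2 × 990 = 0.03564 m
A total: 0.218472 m
B Layer 1: 1.9×10⁻⁴ × 74 × 0.5 = 0.00703 m
B Layer 2: 580 × 0.13 × 1.2×10⁻⁴ = 0.009048 m
B total: 0.016078 m
Difference: 0.218472 − 0.016078 = 0.202394 m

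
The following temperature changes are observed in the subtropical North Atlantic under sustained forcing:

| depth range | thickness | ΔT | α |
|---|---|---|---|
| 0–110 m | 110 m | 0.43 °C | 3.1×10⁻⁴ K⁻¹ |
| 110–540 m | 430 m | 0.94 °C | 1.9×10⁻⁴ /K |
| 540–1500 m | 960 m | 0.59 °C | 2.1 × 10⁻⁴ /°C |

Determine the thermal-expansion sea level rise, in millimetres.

0–110 m: 3.1×10⁻⁴ × 0.43 × 110 = 0.014663 m
Layer 2: 430 × 0.94 × 1.9×10⁻⁴ = 0.076798 m
540–1500 m: 2.1×10⁻⁴ × 0.59 × 960 = 0.118944 m
Δh = 0.014663 + 0.076798 + 0.118944 = 0.210405 m

210 mm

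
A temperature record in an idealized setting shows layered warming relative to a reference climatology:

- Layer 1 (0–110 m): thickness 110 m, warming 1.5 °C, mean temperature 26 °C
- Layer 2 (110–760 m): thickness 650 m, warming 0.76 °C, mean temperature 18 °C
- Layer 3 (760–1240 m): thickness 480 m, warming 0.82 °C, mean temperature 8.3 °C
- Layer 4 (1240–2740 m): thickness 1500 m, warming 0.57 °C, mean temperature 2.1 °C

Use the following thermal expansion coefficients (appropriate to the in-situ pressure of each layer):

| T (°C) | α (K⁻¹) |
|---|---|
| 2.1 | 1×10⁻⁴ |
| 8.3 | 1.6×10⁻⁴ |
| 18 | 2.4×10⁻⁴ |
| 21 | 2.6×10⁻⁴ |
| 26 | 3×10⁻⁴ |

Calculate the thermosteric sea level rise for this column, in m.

Layer 1 at 26 °C → α = 3×10⁻⁴ K⁻¹
Layer 2 at 18 °C → α = 2.4×10⁻⁴ K⁻¹
Layer 3 at 8.3 °C → α = 1.6×10⁻⁴ K⁻¹
Layer 4 at 2.1 °C → α = 1×10⁻⁴ K⁻¹
0–110 m: 110 × 3×10⁻⁴ × 1.5 = 0.04950 m
Layer 2: 2.4×10⁻⁴ × 0.76 × 650 = 0.11856 m
1.6×10⁻⁴ × 0.82 × 480 = 0.062976 m
Layer 4: 1500 × 1×10⁻⁴ × 0.57 = 0.08550 m
Δh = 0.04950 + 0.11856 + 0.062976 + 0.08550 = 0.316536 m

Δh = 0.317 m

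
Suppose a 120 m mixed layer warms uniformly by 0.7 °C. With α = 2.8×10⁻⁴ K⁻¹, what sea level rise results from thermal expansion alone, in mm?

Δh = αΔT·H = 2.8×10⁻⁴ × 0.7 × 120 = 0.02352 m

Δh ≈ 23.5 mm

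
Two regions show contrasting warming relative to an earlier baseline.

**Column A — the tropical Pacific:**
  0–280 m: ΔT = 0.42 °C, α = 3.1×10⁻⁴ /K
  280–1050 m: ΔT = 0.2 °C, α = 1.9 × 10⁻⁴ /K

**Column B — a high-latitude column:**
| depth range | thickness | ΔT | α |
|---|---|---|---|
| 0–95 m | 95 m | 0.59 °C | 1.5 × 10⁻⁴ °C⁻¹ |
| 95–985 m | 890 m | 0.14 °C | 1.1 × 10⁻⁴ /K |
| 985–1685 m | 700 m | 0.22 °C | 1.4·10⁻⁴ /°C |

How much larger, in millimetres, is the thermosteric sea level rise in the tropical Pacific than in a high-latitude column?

A 0–280 m: 3.1×10⁻⁴ × 0.42 × 280 = 0.036456 m
A 1.9×10⁻⁴ × 0.2 × 770 = 0.02926 m
A total: 0.065716 m
B 95 × 1.5×10⁻⁴ × 0.59 = 0.0084075 m
B 95–985 m: 0.14 × 1.1×10⁻⁴ × 890 = 0.013706 m
B Layer 3: 0.22 × 1.4×10⁻⁴ × 700 = 0.02156 m
B total: 0.0436735 m
Difference: 0.065716 − 0.0436735 = 0.0220425 m

Δh_A − Δh_B ≈ 22.0 mm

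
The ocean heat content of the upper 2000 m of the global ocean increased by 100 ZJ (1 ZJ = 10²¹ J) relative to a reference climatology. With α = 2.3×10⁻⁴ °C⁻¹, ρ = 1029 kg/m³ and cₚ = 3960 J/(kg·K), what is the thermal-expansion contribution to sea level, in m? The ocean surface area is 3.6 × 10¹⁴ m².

Per unit area: Q = 100×10²¹ / (3.6×10¹⁴) ≈ 2.778×10⁸ J/m²
Δh = αQ/(ρcₚ) = 2.3×10⁻⁴ × 2.778×10⁸ / (1029 × 3960) ≈ 0.01568 m

0.016 m of thermosteric rise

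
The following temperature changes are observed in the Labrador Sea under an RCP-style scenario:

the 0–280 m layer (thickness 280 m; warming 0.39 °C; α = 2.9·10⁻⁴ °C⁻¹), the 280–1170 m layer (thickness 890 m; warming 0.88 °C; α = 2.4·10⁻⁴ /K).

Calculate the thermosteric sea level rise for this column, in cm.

2.9×10⁻⁴ × 280 × 0.39 = 0.031668 m
Layer 2: 890 × 2.4×10⁻⁴ × 0.88 = 0.187968 m
Δh = 0.031668 + 0.187968 = 0.219636 m ≈ 22.0 cm

Δh ≈ 22.0 cm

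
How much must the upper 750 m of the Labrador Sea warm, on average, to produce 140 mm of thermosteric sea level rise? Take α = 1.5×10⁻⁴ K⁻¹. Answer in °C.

about 1.24 °C

ΔT = Δh/(αH) = 0.14 / (1.5×10⁻⁴ × 750) ≈ 1.244 °C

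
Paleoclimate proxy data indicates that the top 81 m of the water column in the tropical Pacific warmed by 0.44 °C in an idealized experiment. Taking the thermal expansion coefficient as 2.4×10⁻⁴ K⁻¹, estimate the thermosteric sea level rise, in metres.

Δh = αΔT·H = 2.4×10⁻⁴ × 0.44 × 81 = 0.0085536 m

0.0086 m of thermosteric rise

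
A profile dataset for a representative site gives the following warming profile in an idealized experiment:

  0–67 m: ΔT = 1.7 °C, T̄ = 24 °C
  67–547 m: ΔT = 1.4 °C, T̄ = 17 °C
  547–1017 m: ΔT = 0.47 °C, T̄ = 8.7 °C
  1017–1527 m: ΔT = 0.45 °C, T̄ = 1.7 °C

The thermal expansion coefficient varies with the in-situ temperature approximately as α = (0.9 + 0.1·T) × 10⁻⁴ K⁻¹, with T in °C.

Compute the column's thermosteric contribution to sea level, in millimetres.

276 mm

Layer 1: α = (0.9 + 0.1×24)×10⁻⁴ = 3.3×10⁻⁴ K⁻¹
Layer 2: α = (0.9 + 0.1×17)×10⁻⁴ = 2.6×10⁻⁴ K⁻¹
Layer 3: α = (0.9 + 0.1×8.7)×10⁻⁴ = 1.77×10⁻⁴ K⁻¹
Layer 4: α = (0.9 + 0.1×1.7)×10⁻⁴ = 1.07×10⁻⁴ K⁻¹
Layer 1: 1.7 × 67 × 3.3×10⁻⁴ = 0.037587 m
Layer 2: 2.6×10⁻⁴ × 1.4 × 480 = 0.17472 m
0.47 × 470 × 1.77×10⁻⁴ = 0.0390993 m
Layer 4: 0.45 × 510 × 1.07×10⁻⁴ = 0.0245565 m
Δh = 0.037587 + 0.17472 + 0.0390993 + 0.0245565 = 0.2759628 m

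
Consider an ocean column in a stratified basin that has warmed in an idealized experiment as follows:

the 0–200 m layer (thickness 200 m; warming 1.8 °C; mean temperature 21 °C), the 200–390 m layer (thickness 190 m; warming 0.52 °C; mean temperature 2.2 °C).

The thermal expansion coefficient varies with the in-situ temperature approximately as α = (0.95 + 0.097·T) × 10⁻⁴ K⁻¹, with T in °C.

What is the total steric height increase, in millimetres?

119 mm of thermosteric rise

Layer 1: α = (0.95 + 0.097×21)×10⁻⁴ = 2.987×10⁻⁴ K⁻¹
Layer 2: α = (0.95 + 0.097×2.2)×10⁻⁴ = 1.1634×10⁻⁴ K⁻¹
0–200 m: 1.8 × 200 × 2.987×10⁻⁴ = 0.107532 m
0.52 × 190 × 1.1634×10⁻⁴ = 0.011494392 m
Δh = 0.107532 + 0.011494392 = 0.119026392 m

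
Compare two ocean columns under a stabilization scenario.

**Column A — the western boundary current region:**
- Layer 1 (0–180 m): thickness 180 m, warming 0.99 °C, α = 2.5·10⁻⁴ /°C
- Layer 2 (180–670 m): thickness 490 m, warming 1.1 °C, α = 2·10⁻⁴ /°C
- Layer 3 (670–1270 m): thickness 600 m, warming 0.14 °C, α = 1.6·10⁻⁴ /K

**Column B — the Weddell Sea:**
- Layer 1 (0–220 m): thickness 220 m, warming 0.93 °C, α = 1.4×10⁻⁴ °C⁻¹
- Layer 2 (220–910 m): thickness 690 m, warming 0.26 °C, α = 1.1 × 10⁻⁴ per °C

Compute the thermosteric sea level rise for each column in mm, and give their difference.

A Layer 1: 0.99 × 2.5×10⁻⁴ × 180 = 0.04455 m
A 1.1 × 2×10⁻⁴ × 490 = 0.10780 m
A Layer 3: 0.14 × 1.6×10⁻⁴ × 600 = 0.01344 m
A total: 0.16579 m
B 0–220 m: 1.4×10⁻⁴ × 0.93 × 220 = 0.028644 m
B 0.26 × 1.1×10⁻⁴ × 690 = 0.019734 m
B total: 0.048378 m
Difference: 0.16579 − 0.048378 = 0.117412 m

A: 166 mm; B: 48.4 mm; difference 117 mm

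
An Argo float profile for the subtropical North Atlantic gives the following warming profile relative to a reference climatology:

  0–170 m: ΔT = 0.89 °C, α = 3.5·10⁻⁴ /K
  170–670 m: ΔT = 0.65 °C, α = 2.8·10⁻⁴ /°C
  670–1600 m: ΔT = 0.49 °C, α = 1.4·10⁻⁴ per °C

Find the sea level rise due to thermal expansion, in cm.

21 cm

Layer 1: 3.5×10⁻⁴ × 0.89 × 170 = 0.052955 m
500 × 2.8×10⁻⁴ × 0.65 = 0.09100 m
Layer 3: 1.4×10⁻⁴ × 0.49 × 930 = 0.063798 m
Δh = 0.052955 + 0.09100 + 0.063798 = 0.207753 m ≈ 21 cm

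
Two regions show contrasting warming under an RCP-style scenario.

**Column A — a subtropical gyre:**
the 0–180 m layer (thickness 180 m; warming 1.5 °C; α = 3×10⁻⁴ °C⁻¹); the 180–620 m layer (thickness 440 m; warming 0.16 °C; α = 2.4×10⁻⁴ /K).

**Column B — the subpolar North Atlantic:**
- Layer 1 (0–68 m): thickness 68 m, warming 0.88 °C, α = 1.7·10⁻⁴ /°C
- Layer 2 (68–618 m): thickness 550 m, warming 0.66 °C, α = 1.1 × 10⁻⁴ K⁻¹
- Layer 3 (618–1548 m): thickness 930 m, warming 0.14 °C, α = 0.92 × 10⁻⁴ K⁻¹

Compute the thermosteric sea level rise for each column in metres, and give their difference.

A: 0.0979 m; B: 0.0621 m; difference 0.0358 m

A Layer 1: 180 × 1.5 × 3×10⁻⁴ = 0.08100 m
A Layer 2: 440 × 0.16 × 2.4×10⁻⁴ = 0.016896 m
A total: 0.097896 m
B 0.88 × 1.7×10⁻⁴ × 68 = 0.0101728 m
B Layer 2: 1.1×10⁻⁴ × 0.66 × 550 = 0.03993 m
B 930 × 0.14 × 0.92×10⁻⁴ = 0.0119784 m
B total: 0.0620812 m
Difference: 0.097896 − 0.0620812 = 0.0358148 m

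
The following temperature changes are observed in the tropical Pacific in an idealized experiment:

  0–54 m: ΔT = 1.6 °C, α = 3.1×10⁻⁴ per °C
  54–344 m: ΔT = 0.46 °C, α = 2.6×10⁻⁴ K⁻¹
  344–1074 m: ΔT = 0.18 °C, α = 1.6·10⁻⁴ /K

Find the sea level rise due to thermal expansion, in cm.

0–54 m: 1.6 × 3.1×10⁻⁴ × 54 = 0.026784 m
Layer 2: 290 × 2.6×10⁻⁴ × 0.46 = 0.034684 m
Layer 3: 1.6×10⁻⁴ × 730 × 0.18 = 0.021024 m
Δh = 0.026784 + 0.034684 + 0.021024 = 0.082492 m ≈ 8.25 cm

8.25 cm of thermosteric rise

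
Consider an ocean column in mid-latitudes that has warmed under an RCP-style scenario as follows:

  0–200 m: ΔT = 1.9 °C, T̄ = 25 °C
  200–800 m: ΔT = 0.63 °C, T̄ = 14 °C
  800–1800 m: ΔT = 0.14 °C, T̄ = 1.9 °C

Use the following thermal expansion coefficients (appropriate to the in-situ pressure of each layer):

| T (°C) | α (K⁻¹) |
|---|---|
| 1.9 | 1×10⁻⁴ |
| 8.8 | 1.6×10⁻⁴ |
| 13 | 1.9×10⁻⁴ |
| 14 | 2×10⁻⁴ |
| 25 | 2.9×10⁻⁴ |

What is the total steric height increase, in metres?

about 0.200 m

Layer 1 at 25 °C → α = 2.9×10⁻⁴ K⁻¹
Layer 2 at 14 °C → α = 2×10⁻⁴ K⁻¹
Layer 3 at 1.9 °C → α = 1×10⁻⁴ K⁻¹
Layer 1: 1.9 × 200 × 2.9×10⁻⁴ = 0.11020 m
200–800 m: 2×10⁻⁴ × 0.63 × 600 = 0.07560 m
0.14 × 1×10⁻⁴ × 1000 = 0.01400 m
Δh = 0.11020 + 0.07560 + 0.01400 = 0.19980 m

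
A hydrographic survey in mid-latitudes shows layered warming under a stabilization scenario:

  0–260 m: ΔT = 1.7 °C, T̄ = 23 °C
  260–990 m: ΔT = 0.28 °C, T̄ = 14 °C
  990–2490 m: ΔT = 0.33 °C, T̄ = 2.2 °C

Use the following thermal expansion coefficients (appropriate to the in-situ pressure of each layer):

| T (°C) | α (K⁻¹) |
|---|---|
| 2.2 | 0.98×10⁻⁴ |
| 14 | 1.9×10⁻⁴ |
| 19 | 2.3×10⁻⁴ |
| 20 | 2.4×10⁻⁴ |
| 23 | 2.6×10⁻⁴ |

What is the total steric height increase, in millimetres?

Layer 1 at 23 °C → α = 2.6×10⁻⁴ K⁻¹
Layer 2 at 14 °C → α = 1.9×10⁻⁴ K⁻¹
Layer 3 at 2.2 °C → α = 0.98×10⁻⁴ K⁻¹
0–260 m: 260 × 2.6×10⁻⁴ × 1.7 = 0.11492 m
260–990 m: 730 × 1.9×10⁻⁴ × 0.28 = 0.038836 m
Layer 3: 0.98×10⁻⁴ × 1500 × 0.33 = 0.04851 m
Δh = 0.11492 + 0.038836 + 0.04851 = 0.202266 m ≈ 202 mm

Δh = 202 mm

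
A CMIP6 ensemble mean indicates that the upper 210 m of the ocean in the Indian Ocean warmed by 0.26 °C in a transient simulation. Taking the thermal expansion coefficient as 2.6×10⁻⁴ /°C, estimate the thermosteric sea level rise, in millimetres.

Δh = αΔT·H = 2.6×10⁻⁴ × 0.26 × 210 = 0.014196 m

Δh ≈ 14 mm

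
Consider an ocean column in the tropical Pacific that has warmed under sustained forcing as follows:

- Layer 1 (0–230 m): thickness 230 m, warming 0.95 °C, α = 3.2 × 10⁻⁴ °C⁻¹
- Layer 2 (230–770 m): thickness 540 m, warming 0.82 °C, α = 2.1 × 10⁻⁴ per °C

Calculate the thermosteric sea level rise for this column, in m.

0–230 m: 3.2×10⁻⁴ × 0.95 × 230 = 0.06992 m
230–770 m: 2.1×10⁻⁴ × 0.82 × 540 = 0.092988 m
Δh = 0.06992 + 0.092988 = 0.162908 m ≈ 0.16 m

about 0.16 m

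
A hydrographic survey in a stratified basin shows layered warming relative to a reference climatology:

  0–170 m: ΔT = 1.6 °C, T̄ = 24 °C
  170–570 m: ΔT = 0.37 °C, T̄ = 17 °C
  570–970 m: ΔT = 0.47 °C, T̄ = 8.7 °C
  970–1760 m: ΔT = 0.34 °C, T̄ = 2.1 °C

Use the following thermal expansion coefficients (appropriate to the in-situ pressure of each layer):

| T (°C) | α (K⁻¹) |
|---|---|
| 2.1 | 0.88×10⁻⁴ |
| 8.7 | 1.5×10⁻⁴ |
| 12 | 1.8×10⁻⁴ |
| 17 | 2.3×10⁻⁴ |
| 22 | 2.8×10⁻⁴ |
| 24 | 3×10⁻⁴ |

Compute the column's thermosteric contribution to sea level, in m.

Δh ≈ 0.167 m

Layer 1 at 24 °C → α = 3×10⁻⁴ K⁻¹
Layer 2 at 17 °C → α = 2.3×10⁻⁴ K⁻¹
Layer 3 at 8.7 °C → α = 1.5×10⁻⁴ K⁻¹
Layer 4 at 2.1 °C → α = 0.88×10⁻⁴ K⁻¹
1.6 × 3×10⁻⁴ × 170 = 0.08160 m
Layer 2: 0.37 × 2.3×10⁻⁴ × 400 = 0.03404 m
0.47 × 1.5×10⁻⁴ × 400 = 0.02820 m
970–1760 m: 790 × 0.34 × 0.88×10⁻⁴ = 0.0236368 m
Δh = 0.08160 + 0.03404 + 0.02820 + 0.0236368 = 0.1674768 m ≈ 0.167 m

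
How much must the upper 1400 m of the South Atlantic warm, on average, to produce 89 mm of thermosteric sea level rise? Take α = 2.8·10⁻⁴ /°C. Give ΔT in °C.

about 0.227 °C

ΔT = Δh/(αH) = 0.089 / (2.8×10⁻⁴ × 1400) ≈ 0.2270 °C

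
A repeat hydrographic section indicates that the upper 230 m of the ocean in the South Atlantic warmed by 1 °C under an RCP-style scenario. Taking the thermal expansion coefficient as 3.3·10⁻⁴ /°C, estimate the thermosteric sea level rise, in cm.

Δh = αΔT·H = 3.3×10⁻⁴ × 1 × 230 = 0.07590 m

7.6 cm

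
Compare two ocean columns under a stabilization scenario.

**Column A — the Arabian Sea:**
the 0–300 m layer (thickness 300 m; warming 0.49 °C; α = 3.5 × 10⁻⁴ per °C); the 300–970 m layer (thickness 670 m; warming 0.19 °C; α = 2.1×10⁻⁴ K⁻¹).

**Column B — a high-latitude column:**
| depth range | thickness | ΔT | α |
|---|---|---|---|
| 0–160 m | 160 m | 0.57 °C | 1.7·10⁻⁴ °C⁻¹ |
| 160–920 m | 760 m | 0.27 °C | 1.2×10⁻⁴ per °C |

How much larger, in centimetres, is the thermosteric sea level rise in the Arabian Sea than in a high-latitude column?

3.8 cm larger

A 300 × 0.49 × 3.5×10⁻⁴ = 0.05145 m
A Layer 2: 670 × 2.1×10⁻⁴ × 0.19 = 0.026733 m
A total: 0.078183 m
B 0–160 m: 1.7×10⁻⁴ × 0.57 × 160 = 0.015504 m
B 160–920 m: 1.2×10⁻⁴ × 0.27 × 760 = 0.024624 m
B total: 0.040128 m
Difference: 0.078183 − 0.040128 = 0.038055 m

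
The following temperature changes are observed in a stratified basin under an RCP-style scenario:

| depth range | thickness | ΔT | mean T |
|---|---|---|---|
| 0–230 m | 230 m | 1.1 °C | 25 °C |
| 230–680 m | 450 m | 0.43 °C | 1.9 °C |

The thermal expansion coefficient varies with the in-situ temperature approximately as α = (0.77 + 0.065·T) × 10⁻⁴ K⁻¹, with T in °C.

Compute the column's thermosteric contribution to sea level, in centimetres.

about 7.79 cm

Layer 1: α = (0.77 + 0.065×25)×10⁻⁴ = 2.395×10⁻⁴ K⁻¹
Layer 2: α = (0.77 + 0.065×1.9)×10⁻⁴ = 0.8935×10⁻⁴ K⁻¹
Layer 1: 2.395×10⁻⁴ × 230 × 1.1 = 0.0605935 m
Layer 2: 0.43 × 450 × 0.8935×10⁻⁴ = 0.017289225 m
Δh = 0.0605935 + 0.017289225 = 0.077882725 m ≈ 7.79 cm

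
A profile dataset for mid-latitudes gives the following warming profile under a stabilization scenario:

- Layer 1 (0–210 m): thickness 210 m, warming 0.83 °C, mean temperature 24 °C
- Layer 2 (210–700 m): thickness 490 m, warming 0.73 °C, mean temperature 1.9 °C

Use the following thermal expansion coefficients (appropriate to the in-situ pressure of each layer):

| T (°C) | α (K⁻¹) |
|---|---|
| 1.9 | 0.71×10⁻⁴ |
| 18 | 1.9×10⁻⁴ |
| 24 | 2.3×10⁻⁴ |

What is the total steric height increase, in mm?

65.5 mm

Layer 1 at 24 °C → α = 2.3×10⁻⁴ K⁻¹
Layer 2 at 1.9 °C → α = 0.71×10⁻⁴ K⁻¹
Layer 1: 0.83 × 2.3×10⁻⁴ × 210 = 0.040089 m
Layer 2: 0.71×10⁻⁴ × 490 × 0.73 = 0.0253967 m
Δh = 0.040089 + 0.0253967 = 0.0654857 m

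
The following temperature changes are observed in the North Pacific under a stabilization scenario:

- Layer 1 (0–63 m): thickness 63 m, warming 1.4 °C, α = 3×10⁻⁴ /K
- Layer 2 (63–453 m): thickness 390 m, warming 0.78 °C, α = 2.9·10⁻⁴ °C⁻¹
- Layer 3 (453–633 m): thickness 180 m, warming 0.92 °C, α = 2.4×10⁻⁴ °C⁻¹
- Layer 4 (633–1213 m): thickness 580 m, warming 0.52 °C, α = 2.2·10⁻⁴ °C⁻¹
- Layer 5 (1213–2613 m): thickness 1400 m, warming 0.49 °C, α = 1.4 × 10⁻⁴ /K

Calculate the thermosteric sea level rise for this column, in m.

0–63 m: 1.4 × 63 × 3×10⁻⁴ = 0.02646 m
2.9×10⁻⁴ × 0.78 × 390 = 0.088218 m
453–633 m: 2.4×10⁻⁴ × 0.92 × 180 = 0.039744 m
0.52 × 580 × 2.2×10⁻⁴ = 0.066352 m
1213–2613 m: 0.49 × 1400 × 1.4×10⁻⁴ = 0.09604 m
Δh = 0.02646 + 0.088218 + 0.039744 + 0.066352 + 0.09604 = 0.316814 m

Δh = 0.317 m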